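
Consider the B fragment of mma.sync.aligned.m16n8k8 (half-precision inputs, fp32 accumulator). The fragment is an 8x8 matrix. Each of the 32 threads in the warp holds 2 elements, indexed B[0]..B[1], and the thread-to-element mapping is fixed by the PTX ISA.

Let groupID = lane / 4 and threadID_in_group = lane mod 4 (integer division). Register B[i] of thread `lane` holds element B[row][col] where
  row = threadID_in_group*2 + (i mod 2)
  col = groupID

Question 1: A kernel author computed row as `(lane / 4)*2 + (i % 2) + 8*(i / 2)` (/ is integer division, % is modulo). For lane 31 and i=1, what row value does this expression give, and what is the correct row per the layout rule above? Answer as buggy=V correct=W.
`(lane / 4)*2 + (i % 2) + 8*(i / 2)`[31,1]⇒15
lane 31: gr=7 (31/4), th=3 (31%4)
i=1: r=3*2+1=7, c=gr=7
row: 15 vs 7

buggy=15 correct=7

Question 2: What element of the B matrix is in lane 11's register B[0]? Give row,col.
lane 11→11/4=2, 11 mod 4=3
i=0  r:2·3+0→6  c:2

6,2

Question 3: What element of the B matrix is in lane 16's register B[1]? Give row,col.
16: gr=4,th=0
[1] (0*2+1,4) = (1,4)

1,4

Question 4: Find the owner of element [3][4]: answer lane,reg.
c=4→G=4  r=3→T=1,p=1
L=4*4+1=17  i=1=1

17,1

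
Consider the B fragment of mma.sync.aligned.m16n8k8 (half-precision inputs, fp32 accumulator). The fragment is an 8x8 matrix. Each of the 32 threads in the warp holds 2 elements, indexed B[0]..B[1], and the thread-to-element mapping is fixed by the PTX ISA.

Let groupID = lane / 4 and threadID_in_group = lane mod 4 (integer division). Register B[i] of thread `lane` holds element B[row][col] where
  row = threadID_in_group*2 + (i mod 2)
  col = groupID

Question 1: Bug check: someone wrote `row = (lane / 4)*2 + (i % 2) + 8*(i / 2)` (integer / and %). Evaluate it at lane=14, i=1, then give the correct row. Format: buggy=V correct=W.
`(lane / 4)*2 + (i % 2) + 8*(i / 2)`[14,1]=>7
L=14=>grp=14>>2=3, tig=14&3=2
[1]=>row 2·2+1=5  col grp=3
row: 7 vs 5

buggy=7 correct=5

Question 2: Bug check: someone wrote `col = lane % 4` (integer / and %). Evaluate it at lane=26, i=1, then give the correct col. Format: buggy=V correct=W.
buggy=2 correct=6

`lane % 4`[26,1]->2
lane 26: g=6 (26/4), t=2 (26%4)
i=1: r=2*2+1=5, c=g=6
col: 2 vs 6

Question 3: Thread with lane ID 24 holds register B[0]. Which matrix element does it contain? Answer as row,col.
24: G=6,T=0
[0] (0*2+0,6) = (0,6)

0,6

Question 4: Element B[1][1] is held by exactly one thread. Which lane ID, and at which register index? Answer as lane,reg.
c:1=>grp=1  r:1=>tig=0,lo=1
L=1*4+0=4  i=1=1

4,1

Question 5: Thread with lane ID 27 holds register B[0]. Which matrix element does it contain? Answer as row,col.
lane 27: G=6 (27/4), T=3 (27%4)
i=0: r=3*2+0=6, c=G=6

6,6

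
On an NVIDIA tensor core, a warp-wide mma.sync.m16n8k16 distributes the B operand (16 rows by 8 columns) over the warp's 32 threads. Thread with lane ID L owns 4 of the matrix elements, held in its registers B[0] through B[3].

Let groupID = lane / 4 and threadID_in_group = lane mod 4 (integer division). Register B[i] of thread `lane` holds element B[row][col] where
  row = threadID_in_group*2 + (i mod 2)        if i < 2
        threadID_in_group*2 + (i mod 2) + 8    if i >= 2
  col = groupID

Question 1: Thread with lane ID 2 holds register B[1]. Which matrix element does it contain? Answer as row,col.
lane 2->2/4=0, 2 mod 4=2
i=1  r:2·2+1+0->5  c:0

5,0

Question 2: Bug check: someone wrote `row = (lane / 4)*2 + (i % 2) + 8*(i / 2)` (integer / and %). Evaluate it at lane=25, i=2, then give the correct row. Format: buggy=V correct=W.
buggy=20 correct=10

`(lane / 4)*2 + (i % 2) + 8*(i / 2)`[25,2]->20
lane 25: gid=6 (25/4), tid=1 (25%4)
i=2: r=1*2+0+8=10, c=gid=6
row: 20 vs 10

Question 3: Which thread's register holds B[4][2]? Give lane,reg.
10,0

c: 2->gid=2  r: 4->r8=0,tid=2,i&1=0
L=2*4+2=10  i=0*2+0=0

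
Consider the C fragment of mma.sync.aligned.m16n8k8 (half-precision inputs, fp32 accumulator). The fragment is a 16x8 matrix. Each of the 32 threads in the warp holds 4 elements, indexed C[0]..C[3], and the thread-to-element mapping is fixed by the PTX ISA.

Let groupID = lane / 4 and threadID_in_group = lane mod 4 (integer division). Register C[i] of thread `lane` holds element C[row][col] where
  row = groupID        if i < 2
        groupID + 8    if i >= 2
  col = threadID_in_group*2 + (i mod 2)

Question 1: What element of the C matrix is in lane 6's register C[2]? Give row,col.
L=6->gid=6>>2=1, tid=6&3=2
[2]->row 1+8=9  col 2·2+0=4

9,4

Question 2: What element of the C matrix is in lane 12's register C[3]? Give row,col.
12: G=3,T=0
[3] (3+8,0*2+1) = (11,1)

11,1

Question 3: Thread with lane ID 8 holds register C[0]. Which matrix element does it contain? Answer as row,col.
2,0

L=8->gid=8>>2=2, tid=8&3=0
[0]->row 2+0=2  col 0·2+0=0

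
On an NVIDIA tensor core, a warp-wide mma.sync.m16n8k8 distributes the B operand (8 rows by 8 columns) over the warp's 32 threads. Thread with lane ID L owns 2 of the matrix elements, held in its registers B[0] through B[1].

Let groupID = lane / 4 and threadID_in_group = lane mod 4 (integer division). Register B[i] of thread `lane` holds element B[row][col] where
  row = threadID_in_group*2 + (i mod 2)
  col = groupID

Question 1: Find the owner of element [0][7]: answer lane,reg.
28,0

c=7⇒gr=7  r=0⇒th=0,odd=0
L=7*4+0=28  i=0=0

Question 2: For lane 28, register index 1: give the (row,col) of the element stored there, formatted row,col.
lane 28->28/4=7, 28 mod 4=0
i=1  r:2·0+1->1  c:7

1,7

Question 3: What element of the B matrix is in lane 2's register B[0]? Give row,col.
4,0

L=2→G=2>>2=0, T=2&3=2
[0]→row 2·2+0=4  col G=0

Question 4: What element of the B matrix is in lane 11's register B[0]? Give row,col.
6,2

L=11=>grp=11>>2=2, tig=11&3=3
[0]=>row 3·2+0=6  col grp=2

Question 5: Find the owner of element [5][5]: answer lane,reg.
22,1

c: 5->gid=5  r: 5->tid=2,i&1=1
L=5*4+2=22  i=1=1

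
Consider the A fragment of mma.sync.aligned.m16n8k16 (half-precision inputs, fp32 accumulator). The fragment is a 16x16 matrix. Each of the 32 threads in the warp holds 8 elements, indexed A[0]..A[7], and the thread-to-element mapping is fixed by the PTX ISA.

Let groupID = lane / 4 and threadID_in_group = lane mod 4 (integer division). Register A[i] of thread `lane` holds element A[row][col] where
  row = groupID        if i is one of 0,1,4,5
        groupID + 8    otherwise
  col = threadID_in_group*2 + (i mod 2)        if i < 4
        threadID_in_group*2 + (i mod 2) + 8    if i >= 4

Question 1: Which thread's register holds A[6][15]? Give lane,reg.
27,5

r:6=>grp=6,rB=0  c:15=>cB=1,tig=3,lo=1
L=6*4+3=27  i=1*4+0*2+1=5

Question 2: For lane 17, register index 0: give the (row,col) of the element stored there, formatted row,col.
17: grp=4,tig=1
[0] (4+0,1*2+0+0) = (4,2)

4,2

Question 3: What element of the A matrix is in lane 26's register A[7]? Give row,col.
14,13

lane 26→26/4=6, 26 mod 4=2
i=7  r:6+8→14  c:2·2+1+8→13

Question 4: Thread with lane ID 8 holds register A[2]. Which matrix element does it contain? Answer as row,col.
8: gr=2,th=0
[2] (2+8,0*2+0+0) = (10,0)

10,0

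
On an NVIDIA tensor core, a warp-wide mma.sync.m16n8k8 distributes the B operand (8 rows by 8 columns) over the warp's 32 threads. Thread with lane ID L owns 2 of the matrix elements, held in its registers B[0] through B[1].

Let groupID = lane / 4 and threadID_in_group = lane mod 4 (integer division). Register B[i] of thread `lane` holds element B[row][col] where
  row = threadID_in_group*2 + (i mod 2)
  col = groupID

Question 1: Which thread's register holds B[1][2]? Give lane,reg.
c=2->g=2  r=1->t=0,b0=1
L=2*4+0=8  i=1=1

8,1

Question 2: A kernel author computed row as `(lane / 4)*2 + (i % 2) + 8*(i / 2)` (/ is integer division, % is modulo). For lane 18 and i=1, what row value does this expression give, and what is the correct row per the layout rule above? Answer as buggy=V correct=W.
buggy=9 correct=5

`(lane / 4)*2 + (i % 2) + 8*(i / 2)`[18,1]⇒9
18: gr=4,th=2
[1] (2*2+1,4) = (5,4)
row: 9 vs 5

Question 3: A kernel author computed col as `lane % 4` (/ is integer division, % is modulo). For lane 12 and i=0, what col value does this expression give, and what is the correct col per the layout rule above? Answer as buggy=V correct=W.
buggy=0 correct=3

`lane % 4`[12,0]⇒0
lane 12: gr=3 (12/4), th=0 (12%4)
i=0: r=0*2+0=0, c=gr=3
col: 0 vs 3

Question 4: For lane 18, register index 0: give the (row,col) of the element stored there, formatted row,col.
L=18→G=18>>2=4, T=18&3=2
[0]→row 2·2+0=4  col G=4

4,4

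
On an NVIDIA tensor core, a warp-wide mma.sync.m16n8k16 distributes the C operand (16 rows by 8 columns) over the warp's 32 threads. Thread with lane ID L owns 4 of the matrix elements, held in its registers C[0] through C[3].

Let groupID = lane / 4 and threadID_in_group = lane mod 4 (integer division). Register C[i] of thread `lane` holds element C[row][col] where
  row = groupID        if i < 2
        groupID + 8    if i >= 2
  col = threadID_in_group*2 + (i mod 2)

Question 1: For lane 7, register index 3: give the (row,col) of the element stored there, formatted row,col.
lane 7→7/4=1, 7 mod 4=3
i=3  r:1+8→9  c:2·3+1→7

9,7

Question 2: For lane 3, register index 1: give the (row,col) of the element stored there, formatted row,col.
lane 3: g=0 (3/4), t=3 (3%4)
i=1: r=0+0=0, c=3*2+1=7

0,7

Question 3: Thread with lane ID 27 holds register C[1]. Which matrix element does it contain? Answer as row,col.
lane 27: grp=6 (27/4), tig=3 (27%4)
i=1: r=6+0=6, c=3*2+1=7

6,7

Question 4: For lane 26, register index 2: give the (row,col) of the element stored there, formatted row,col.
lane 26->26/4=6, 26 mod 4=2
i=2  r:6+8->14  c:2·2+0->4

14,4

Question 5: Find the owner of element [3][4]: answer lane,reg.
r:3=>grp=3,rB=0  c:4=>tig=2,lo=0
L=3*4+2=14  i=0*2+0=0

14,0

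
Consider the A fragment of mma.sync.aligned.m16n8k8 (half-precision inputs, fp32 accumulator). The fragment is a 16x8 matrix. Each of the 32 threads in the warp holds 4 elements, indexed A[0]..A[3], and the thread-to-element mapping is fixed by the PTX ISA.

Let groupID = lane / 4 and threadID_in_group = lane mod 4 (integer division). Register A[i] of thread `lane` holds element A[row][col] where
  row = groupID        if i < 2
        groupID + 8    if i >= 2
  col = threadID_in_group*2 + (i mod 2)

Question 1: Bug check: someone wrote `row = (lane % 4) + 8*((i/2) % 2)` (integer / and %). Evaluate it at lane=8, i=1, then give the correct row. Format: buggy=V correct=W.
buggy=0 correct=2

`(lane % 4) + 8*((i/2) % 2)`[8,1]->0
L=8->g=8>>2=2, t=8&3=0
[1]->row 2+0=2  col 0·2+1=1
row: 0 vs 2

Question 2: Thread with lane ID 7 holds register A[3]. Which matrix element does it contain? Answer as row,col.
L=7⇒gr=7>>2=1, th=7&3=3
[3]⇒row 1+8=9  col 3·2+1=7

9,7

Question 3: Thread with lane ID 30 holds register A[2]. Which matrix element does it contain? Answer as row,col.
15,4

lane 30: gid=7 (30/4), tid=2 (30%4)
i=2: r=7+8=15, c=2*2+0=4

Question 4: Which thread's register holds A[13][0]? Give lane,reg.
r:13=>grp=5,rB=1  c:0=>tig=0,lo=0
L=5*4+0=20  i=1*2+0=2

20,2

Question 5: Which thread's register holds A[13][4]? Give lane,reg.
22,2

r=13->g=5,rb=1  c=4->t=2,b0=0
L=5*4+2=22  i=1*2+0=2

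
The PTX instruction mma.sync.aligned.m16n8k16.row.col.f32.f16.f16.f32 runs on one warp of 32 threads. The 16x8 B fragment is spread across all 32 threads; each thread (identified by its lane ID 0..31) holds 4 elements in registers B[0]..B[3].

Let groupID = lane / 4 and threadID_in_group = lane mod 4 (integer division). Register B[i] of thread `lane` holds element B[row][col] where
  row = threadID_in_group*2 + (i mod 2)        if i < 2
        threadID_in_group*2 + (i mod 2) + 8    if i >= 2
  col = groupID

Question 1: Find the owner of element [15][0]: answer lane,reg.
3,3

c=0⇒gr=0  r=15⇒Rb=1,th=3,odd=1
L=0*4+3=3  i=1*2+1=3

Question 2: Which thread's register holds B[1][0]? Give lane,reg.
c=0⇒gr=0  r=1⇒Rb=0,th=0,odd=1
L=0*4+0=0  i=0*2+1=1

0,1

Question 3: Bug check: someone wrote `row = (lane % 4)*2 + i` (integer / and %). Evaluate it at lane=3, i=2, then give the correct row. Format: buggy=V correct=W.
buggy=8 correct=14

`(lane % 4)*2 + i`[3,2]→8
lane 3: G=0 (3/4), T=3 (3%4)
i=2: r=3*2+0+8=14, c=G=0
row: 8 vs 14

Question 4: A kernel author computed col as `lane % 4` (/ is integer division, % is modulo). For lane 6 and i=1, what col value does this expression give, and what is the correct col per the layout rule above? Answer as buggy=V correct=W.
buggy=2 correct=1

`lane % 4`[6,1]->2
6: g=1,t=2
[1] (2*2+1+0,1) = (5,1)
col: 2 vs 1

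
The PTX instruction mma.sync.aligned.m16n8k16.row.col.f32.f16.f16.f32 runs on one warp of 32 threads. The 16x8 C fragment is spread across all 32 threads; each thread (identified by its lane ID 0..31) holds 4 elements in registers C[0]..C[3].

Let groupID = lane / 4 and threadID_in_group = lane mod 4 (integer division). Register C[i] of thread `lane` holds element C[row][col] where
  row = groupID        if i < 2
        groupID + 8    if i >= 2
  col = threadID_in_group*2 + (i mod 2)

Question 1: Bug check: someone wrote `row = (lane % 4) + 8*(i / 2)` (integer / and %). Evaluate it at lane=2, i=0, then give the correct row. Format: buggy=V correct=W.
buggy=2 correct=0

`(lane % 4) + 8*(i / 2)`[2,0]→2
L=2→G=2>>2=0, T=2&3=2
[0]→row 0+0=0  col 2·2+0=4
row: 2 vs 0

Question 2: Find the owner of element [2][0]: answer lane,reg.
8,0

r=2⇒gr=2,Rb=0  c=0⇒th=0,odd=0
L=2*4+0=8  i=0*2+0=0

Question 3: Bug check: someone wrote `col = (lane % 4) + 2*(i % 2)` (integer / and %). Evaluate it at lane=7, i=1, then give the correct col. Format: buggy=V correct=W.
`(lane % 4) + 2*(i % 2)`[7,1]->5
L=7->g=7>>2=1, t=7&3=3
[1]->row 1+0=1  col 3·2+1=7
col: 5 vs 7

buggy=5 correct=7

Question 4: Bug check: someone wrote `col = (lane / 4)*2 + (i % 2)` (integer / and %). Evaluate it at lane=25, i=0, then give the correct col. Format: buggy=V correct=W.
`(lane / 4)*2 + (i % 2)`[25,0]→12
lane 25→25/4=6, 25 mod 4=1
i=0  r:6+0→6  c:2·1+0→2
col: 12 vs 2

buggy=12 correct=2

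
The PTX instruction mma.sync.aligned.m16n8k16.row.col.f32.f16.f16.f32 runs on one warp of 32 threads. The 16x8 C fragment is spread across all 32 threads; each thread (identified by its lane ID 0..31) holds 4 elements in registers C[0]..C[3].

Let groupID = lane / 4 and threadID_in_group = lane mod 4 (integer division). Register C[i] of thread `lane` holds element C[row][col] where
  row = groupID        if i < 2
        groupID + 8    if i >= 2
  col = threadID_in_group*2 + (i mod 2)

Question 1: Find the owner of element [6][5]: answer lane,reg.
26,1

r=6⇒gr=6,Rb=0  c=5⇒th=2,odd=1
L=6*4+2=26  i=0*2+1=1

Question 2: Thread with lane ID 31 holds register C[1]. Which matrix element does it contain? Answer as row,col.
31: g=7,t=3
[1] (7+0,3*2+1) = (7,7)

7,7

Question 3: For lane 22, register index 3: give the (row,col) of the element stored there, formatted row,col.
13,5

22: gid=5,tid=2
[3] (5+8,2*2+1) = (13,5)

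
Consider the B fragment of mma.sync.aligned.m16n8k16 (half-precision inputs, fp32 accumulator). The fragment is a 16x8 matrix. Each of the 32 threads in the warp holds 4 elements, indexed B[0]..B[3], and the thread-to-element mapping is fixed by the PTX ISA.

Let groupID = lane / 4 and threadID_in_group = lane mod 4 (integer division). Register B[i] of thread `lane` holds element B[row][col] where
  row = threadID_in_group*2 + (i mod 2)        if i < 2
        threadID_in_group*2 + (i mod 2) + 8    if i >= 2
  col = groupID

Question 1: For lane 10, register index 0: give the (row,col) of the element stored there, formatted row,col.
4,2

lane 10->10/4=2, 10 mod 4=2
i=0  r:2·2+0+0->4  c:2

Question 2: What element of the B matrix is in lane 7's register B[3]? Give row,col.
7: grp=1,tig=3
[3] (3*2+1+8,1) = (15,1)

15,1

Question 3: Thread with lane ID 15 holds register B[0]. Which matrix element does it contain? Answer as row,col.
lane 15⇒15/4=3, 15 mod 4=3
i=0  r:2·3+0+0⇒6  c:3

6,3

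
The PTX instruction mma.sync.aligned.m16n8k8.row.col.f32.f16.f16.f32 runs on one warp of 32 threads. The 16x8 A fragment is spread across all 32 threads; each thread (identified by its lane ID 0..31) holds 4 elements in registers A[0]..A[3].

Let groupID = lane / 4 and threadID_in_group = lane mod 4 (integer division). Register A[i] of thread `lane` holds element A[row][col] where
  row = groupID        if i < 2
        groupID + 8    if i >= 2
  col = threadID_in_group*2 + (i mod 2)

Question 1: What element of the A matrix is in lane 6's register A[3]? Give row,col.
L=6=>grp=6>>2=1, tig=6&3=2
[3]=>row 1+8=9  col 2·2+1=5

9,5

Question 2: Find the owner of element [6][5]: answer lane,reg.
26,1

r=6->g=6,rb=0  c=5->t=2,b0=1
L=6*4+2=26  i=0*2+1=1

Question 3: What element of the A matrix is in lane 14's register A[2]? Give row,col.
11,4

lane 14=>14/4=3, 14 mod 4=2
i=2  r:3+8=>11  c:2·2+0=>4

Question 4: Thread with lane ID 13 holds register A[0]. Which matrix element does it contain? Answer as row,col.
3,2

13: G=3,T=1
[0] (3+0,1*2+0) = (3,2)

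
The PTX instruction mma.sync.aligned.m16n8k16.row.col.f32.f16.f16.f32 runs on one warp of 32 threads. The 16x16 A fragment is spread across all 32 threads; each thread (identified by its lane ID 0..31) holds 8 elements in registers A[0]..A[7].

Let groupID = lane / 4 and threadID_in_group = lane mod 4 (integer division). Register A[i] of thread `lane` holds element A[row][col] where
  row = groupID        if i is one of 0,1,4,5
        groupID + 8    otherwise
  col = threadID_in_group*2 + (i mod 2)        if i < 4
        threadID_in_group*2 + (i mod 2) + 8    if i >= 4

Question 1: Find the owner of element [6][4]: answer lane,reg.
r: 6->gid=6,r8=0  c: 4->c8=0,tid=2,i&1=0
L=6*4+2=26  i=0*4+0*2+0=0

26,0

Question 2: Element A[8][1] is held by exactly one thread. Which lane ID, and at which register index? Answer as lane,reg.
0,3

r=8->g=0,rb=1  c=1->cb=0,t=0,b0=1
L=0*4+0=0  i=0*4+1*2+1=3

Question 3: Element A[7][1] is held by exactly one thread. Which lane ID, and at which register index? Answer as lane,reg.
28,1

r: 7->gid=7,r8=0  c: 1->c8=0,tid=0,i&1=1
L=7*4+0=28  i=0*4+0*2+1=1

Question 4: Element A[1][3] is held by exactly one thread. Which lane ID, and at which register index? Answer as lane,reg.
5,1

r:1=>grp=1,rB=0  c:3=>cB=0,tig=1,lo=1
L=1*4+1=5  i=0*4+0*2+1=1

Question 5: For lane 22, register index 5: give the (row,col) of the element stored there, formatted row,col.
lane 22->22/4=5, 22 mod 4=2
i=5  r:5+0->5  c:2·2+1+8->13

5,13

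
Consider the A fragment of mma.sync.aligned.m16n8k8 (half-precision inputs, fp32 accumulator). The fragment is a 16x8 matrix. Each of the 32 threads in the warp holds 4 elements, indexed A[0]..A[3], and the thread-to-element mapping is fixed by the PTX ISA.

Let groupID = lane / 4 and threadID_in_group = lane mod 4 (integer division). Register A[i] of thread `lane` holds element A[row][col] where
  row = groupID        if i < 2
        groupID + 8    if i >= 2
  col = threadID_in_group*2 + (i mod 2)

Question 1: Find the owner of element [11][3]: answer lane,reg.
13,3

r=11->g=3,rb=1  c=3->t=1,b0=1
L=3*4+1=13  i=1*2+1=3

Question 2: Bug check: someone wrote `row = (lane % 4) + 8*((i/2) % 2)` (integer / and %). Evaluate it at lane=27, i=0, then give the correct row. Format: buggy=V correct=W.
buggy=3 correct=6

`(lane % 4) + 8*((i/2) % 2)`[27,0]->3
lane 27: g=6 (27/4), t=3 (27%4)
i=0: r=6+0=6, c=3*2+0=6
row: 3 vs 6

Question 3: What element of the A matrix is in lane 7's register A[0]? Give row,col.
lane 7: g=1 (7/4), t=3 (7%4)
i=0: r=1+0=1, c=3*2+0=6

1,6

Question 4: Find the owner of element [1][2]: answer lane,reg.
r:1=>grp=1,rB=0  c:2=>tig=1,lo=0
L=1*4+1=5  i=0*2+0=0

5,0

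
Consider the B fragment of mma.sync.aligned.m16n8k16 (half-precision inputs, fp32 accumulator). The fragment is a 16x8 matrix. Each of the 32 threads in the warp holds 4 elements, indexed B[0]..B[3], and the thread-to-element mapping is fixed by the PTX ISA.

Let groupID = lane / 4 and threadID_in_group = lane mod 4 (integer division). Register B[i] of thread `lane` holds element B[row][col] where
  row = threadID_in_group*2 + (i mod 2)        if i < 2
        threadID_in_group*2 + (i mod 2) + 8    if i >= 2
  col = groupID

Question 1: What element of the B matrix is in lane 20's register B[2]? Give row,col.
8,5

L=20=>grp=20>>2=5, tig=20&3=0
[2]=>row 0·2+0+8=8  col grp=5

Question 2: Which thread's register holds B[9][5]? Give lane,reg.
20,3

c=5->g=5  r=9->rb=1,t=0,b0=1
L=5*4+0=20  i=1*2+1=3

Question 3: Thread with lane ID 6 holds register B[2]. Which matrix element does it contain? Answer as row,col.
L=6⇒gr=6>>2=1, th=6&3=2
[2]⇒row 2·2+0+8=12  col gr=1

12,1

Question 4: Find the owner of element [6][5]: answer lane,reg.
23,0

c: 5->gid=5  r: 6->r8=0,tid=3,i&1=0
L=5*4+3=23  i=0*2+0=0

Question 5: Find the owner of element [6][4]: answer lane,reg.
c=4⇒gr=4  r=6⇒Rb=0,th=3,odd=0
L=4*4+3=19  i=0*2+0=0

19,0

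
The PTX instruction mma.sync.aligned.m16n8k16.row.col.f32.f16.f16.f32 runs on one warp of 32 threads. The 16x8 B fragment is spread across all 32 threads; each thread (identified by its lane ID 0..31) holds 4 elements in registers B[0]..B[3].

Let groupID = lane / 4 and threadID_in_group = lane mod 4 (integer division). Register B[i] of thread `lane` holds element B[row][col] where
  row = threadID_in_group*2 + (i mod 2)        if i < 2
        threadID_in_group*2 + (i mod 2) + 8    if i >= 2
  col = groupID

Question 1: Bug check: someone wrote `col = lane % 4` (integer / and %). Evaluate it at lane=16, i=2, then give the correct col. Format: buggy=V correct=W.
buggy=0 correct=4

`lane % 4`[16,2]->0
L=16->g=16>>2=4, t=16&3=0
[2]->row 0·2+0+8=8  col g=4
col: 0 vs 4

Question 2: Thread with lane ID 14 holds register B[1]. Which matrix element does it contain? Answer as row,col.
5,3

L=14->g=14>>2=3, t=14&3=2
[1]->row 2·2+1+0=5  col g=3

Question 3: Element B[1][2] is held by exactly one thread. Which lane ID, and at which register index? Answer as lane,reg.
8,1

c: 2->gid=2  r: 1->r8=0,tid=0,i&1=1
L=2*4+0=8  i=0*2+1=1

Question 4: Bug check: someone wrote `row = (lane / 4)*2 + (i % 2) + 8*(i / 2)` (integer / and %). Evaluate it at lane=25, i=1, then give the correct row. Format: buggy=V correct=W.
`(lane / 4)*2 + (i % 2) + 8*(i / 2)`[25,1]→13
lane 25→25/4=6, 25 mod 4=1
i=1  r:2·1+1+0→3  c:6
row: 13 vs 3

buggy=13 correct=3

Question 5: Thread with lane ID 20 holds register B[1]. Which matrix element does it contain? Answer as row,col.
lane 20→20/4=5, 20 mod 4=0
i=1  r:2·0+1+0→1  c:5

1,5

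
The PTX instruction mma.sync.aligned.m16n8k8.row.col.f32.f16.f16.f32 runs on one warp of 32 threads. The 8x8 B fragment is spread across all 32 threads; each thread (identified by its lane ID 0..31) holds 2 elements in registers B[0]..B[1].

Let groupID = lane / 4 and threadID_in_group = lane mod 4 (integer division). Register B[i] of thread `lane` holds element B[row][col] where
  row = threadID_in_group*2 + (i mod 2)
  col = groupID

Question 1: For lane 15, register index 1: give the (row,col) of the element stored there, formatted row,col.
15: G=3,T=3
[1] (3*2+1,3) = (7,3)

7,3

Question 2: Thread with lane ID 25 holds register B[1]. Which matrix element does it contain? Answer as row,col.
L=25⇒gr=25>>2=6, th=25&3=1
[1]⇒row 1·2+1=3  col gr=6

3,6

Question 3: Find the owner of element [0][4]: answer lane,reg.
c=4→G=4  r=0→T=0,p=0
L=4*4+0=16  i=0=0

16,0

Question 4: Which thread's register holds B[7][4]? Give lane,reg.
c: 4->gid=4  r: 7->tid=3,i&1=1
L=4*4+3=19  i=1=1

19,1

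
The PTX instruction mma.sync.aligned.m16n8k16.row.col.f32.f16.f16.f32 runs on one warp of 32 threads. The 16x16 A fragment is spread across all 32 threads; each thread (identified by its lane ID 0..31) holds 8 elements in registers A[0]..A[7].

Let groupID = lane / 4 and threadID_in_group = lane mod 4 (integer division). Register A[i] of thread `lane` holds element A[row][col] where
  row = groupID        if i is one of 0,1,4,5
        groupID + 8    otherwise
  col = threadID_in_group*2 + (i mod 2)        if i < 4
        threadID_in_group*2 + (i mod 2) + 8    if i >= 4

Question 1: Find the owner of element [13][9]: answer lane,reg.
r=13->g=5,rb=1  c=9->cb=1,t=0,b0=1
L=5*4+0=20  i=1*4+1*2+1=7

20,7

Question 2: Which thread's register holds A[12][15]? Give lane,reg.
19,7

r: 12->gid=4,r8=1  c: 15->c8=1,tid=3,i&1=1
L=4*4+3=19  i=1*4+1*2+1=7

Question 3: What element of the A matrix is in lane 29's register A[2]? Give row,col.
29: grp=7,tig=1
[2] (7+8,1*2+0+0) = (15,2)

15,2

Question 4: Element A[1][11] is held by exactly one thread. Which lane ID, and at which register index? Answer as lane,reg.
5,5

r=1⇒gr=1,Rb=0  c=11⇒Cb=1,th=1,odd=1
L=1*4+1=5  i=1*4+0*2+1=5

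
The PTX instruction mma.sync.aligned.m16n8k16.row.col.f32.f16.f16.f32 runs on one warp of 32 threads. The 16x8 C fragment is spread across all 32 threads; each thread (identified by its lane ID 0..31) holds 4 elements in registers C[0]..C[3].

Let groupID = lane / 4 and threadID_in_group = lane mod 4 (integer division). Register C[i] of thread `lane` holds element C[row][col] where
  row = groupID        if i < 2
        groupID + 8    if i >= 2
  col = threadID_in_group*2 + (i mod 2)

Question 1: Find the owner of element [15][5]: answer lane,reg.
r: 15->gid=7,r8=1  c: 5->tid=2,i&1=1
L=7*4+2=30  i=1*2+1=3

30,3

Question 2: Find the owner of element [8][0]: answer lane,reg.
0,2

r=8⇒gr=0,Rb=1  c=0⇒th=0,odd=0
L=0*4+0=0  i=1*2+0=2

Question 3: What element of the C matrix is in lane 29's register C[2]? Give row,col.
L=29→G=29>>2=7, T=29&3=1
[2]→row 7+8=15  col 1·2+0=2

15,2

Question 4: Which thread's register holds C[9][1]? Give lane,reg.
4,3

r=9⇒gr=1,Rb=1  c=1⇒th=0,odd=1
L=1*4+0=4  i=1*2+1=3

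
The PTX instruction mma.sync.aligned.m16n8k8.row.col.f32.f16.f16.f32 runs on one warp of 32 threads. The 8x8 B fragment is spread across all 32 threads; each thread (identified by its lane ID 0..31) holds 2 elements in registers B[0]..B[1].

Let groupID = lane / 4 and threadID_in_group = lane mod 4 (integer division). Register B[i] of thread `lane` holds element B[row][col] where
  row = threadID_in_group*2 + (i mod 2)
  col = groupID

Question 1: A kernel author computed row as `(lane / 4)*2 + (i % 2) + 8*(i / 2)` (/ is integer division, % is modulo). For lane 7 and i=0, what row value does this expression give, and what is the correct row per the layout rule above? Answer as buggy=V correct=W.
buggy=2 correct=6

`(lane / 4)*2 + (i % 2) + 8*(i / 2)`[7,0]⇒2
lane 7: gr=1 (7/4), th=3 (7%4)
i=0: r=3*2+0=6, c=gr=1
row: 2 vs 6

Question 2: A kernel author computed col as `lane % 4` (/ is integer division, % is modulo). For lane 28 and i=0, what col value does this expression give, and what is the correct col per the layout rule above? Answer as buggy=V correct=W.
`lane % 4`[28,0]->0
lane 28: g=7 (28/4), t=0 (28%4)
i=0: r=0*2+0=0, c=g=7
col: 0 vs 7

buggy=0 correct=7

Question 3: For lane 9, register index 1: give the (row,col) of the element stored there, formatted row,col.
L=9->gid=9>>2=2, tid=9&3=1
[1]->row 1·2+1=3  col gid=2

3,2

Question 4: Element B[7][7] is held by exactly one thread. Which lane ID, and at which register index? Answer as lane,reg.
c=7->g=7  r=7->t=3,b0=1
L=7*4+3=31  i=1=1

31,1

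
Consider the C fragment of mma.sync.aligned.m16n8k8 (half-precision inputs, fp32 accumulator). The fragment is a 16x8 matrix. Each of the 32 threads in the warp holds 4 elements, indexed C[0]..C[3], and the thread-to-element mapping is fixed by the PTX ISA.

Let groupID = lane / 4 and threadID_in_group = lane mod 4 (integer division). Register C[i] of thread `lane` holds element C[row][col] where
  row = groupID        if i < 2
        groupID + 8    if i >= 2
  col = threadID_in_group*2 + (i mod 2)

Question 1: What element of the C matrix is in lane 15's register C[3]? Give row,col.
11,7

L=15->g=15>>2=3, t=15&3=3
[3]->row 3+8=11  col 3·2+1=7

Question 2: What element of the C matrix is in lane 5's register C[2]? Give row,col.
lane 5→5/4=1, 5 mod 4=1
i=2  r:1+8→9  c:2·1+0→2

9,2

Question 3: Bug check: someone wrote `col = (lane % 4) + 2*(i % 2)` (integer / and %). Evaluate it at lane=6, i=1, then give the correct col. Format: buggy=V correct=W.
buggy=4 correct=5

`(lane % 4) + 2*(i % 2)`[6,1]⇒4
L=6⇒gr=6>>2=1, th=6&3=2
[1]⇒row 1+0=1  col 2·2+1=5
col: 4 vs 5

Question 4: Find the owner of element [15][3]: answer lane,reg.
r=15->g=7,rb=1  c=3->t=1,b0=1
L=7*4+1=29  i=1*2+1=3

29,3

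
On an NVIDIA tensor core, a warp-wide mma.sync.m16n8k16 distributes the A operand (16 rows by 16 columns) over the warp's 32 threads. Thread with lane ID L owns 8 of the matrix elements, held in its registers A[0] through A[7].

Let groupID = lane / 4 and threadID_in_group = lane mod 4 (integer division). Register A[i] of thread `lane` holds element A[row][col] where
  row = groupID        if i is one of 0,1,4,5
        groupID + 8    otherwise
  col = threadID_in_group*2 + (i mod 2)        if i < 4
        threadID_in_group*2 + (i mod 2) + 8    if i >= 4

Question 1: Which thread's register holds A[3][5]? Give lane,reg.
14,1

r=3->g=3,rb=0  c=5->cb=0,t=2,b0=1
L=3*4+2=14  i=0*4+0*2+1=1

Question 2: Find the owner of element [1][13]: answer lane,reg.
r:1=>grp=1,rB=0  c:13=>cB=1,tig=2,lo=1
L=1*4+2=6  i=1*4+0*2+1=5

6,5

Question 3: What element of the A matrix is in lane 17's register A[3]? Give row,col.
12,3

lane 17: G=4 (17/4), T=1 (17%4)
i=3: r=4+8=12, c=1*2+1+0=3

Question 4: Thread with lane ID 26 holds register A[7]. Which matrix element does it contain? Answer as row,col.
14,13

26: gid=6,tid=2
[7] (6+8,2*2+1+8) = (14,13)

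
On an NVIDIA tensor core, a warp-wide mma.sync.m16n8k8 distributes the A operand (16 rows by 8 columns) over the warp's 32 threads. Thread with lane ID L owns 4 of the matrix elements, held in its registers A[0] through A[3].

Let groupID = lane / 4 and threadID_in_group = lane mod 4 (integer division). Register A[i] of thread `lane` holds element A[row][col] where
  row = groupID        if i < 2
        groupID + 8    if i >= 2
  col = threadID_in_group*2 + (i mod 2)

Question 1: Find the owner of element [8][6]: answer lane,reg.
3,2

r=8→G=0,rhi=1  c=6→T=3,p=0
L=0*4+3=3  i=1*2+0=2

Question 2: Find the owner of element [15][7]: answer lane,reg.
r: 15->gid=7,r8=1  c: 7->tid=3,i&1=1
L=7*4+3=31  i=1*2+1=3

31,3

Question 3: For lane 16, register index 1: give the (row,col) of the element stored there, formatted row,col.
4,1

lane 16⇒16/4=4, 16 mod 4=0
i=1  r:4+0⇒4  c:2·0+1⇒1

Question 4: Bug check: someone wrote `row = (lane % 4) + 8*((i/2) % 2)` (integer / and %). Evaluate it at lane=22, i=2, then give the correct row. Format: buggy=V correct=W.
buggy=10 correct=13

`(lane % 4) + 8*((i/2) % 2)`[22,2]=>10
L=22=>grp=22>>2=5, tig=22&3=2
[2]=>row 5+8=13  col 2·2+0=4
row: 10 vs 13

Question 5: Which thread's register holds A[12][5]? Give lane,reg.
r: 12->gid=4,r8=1  c: 5->tid=2,i&1=1
L=4*4+2=18  i=1*2+1=3

18,3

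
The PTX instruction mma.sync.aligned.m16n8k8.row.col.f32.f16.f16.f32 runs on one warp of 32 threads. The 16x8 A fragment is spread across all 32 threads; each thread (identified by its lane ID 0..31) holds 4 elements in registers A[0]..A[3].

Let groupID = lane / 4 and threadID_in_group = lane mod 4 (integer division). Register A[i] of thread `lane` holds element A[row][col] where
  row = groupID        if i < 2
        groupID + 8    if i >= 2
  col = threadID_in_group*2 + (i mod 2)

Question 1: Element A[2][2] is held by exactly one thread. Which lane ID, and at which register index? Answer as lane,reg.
r=2⇒gr=2,Rb=0  c=2⇒th=1,odd=0
L=2*4+1=9  i=0*2+0=0

9,0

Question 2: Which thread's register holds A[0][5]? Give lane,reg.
2,1

r:0=>grp=0,rB=0  c:5=>tig=2,lo=1
L=0*4+2=2  i=0*2+1=1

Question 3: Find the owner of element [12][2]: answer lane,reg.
r=12→G=4,rhi=1  c=2→T=1,p=0
L=4*4+1=17  i=1*2+0=2

17,2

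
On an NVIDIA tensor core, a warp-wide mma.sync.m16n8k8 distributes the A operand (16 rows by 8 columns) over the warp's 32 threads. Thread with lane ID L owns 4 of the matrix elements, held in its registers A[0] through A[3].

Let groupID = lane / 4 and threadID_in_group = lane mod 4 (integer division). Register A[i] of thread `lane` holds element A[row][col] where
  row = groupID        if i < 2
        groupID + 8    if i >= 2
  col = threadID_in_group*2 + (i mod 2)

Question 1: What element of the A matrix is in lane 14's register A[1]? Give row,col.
lane 14: g=3 (14/4), t=2 (14%4)
i=1: r=3+0=3, c=2*2+1=5

3,5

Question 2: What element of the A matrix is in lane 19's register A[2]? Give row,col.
12,6

19: gr=4,th=3
[2] (4+8,3*2+0) = (12,6)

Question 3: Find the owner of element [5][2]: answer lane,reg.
r=5->g=5,rb=0  c=2->t=1,b0=0
L=5*4+1=21  i=0*2+0=0

21,0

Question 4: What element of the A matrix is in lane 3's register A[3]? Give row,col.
8,7

lane 3⇒3/4=0, 3 mod 4=3
i=3  r:0+8⇒8  c:2·3+1⇒7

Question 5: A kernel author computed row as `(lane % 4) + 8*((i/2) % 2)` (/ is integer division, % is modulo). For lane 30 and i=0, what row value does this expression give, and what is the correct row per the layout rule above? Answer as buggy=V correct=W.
`(lane % 4) + 8*((i/2) % 2)`[30,0]→2
lane 30→30/4=7, 30 mod 4=2
i=0  r:7+0→7  c:2·2+0→4
row: 2 vs 7

buggy=2 correct=7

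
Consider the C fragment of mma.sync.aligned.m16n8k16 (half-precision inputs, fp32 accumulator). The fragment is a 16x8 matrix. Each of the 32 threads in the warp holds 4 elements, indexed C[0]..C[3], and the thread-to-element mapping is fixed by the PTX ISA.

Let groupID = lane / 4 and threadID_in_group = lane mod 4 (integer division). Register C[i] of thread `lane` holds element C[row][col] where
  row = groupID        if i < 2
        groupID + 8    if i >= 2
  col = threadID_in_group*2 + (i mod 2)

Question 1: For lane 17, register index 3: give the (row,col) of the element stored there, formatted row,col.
L=17->g=17>>2=4, t=17&3=1
[3]->row 4+8=12  col 1·2+1=3

12,3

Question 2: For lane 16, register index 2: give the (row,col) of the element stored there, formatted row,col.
lane 16->16/4=4, 16 mod 4=0
i=2  r:4+8->12  c:2·0+0->0

12,0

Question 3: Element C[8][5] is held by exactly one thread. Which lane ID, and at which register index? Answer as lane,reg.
r: 8->gid=0,r8=1  c: 5->tid=2,i&1=1
L=0*4+2=2  i=1*2+1=3

2,3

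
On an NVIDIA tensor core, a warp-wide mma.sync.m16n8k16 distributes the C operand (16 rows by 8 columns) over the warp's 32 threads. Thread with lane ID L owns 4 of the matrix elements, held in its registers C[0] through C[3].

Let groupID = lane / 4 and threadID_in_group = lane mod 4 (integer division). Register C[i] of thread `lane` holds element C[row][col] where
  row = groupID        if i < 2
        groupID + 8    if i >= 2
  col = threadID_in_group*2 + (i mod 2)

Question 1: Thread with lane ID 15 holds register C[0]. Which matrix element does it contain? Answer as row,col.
3,6

15: g=3,t=3
[0] (3+0,3*2+0) = (3,6)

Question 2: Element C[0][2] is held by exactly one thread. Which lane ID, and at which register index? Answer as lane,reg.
1,0

r:0=>grp=0,rB=0  c:2=>tig=1,lo=0
L=0*4+1=1  i=0*2+0=0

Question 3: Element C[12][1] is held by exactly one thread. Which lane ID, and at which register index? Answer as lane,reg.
r=12->g=4,rb=1  c=1->t=0,b0=1
L=4*4+0=16  i=1*2+1=3

16,3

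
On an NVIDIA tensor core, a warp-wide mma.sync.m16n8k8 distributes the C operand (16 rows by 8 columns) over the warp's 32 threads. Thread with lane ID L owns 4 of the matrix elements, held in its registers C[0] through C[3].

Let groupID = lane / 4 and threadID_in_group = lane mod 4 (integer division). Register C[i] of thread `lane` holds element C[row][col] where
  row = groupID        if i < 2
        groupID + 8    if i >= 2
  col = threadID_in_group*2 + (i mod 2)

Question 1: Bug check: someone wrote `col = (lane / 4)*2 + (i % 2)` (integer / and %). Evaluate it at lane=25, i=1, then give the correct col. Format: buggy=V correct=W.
`(lane / 4)*2 + (i % 2)`[25,1]->13
lane 25: g=6 (25/4), t=1 (25%4)
i=1: r=6+0=6, c=1*2+1=3
col: 13 vs 3

buggy=13 correct=3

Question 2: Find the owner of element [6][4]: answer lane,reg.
r: 6->gid=6,r8=0  c: 4->tid=2,i&1=0
L=6*4+2=26  i=0*2+0=0

26,0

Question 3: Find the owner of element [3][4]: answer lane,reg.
r:3=>grp=3,rB=0  c:4=>tig=2,lo=0
L=3*4+2=14  i=0*2+0=0

14,0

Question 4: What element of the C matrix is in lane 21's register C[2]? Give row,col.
13,2

lane 21: g=5 (21/4), t=1 (21%4)
i=2: r=5+8=13, c=1*2+0=2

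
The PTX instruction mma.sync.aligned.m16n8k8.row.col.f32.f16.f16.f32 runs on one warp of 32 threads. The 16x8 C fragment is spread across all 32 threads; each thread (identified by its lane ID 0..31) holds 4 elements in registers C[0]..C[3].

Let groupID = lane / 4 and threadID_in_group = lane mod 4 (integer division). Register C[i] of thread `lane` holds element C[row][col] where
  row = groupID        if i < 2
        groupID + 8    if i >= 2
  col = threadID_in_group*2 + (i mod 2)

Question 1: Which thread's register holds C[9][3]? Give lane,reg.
r=9⇒gr=1,Rb=1  c=3⇒th=1,odd=1
L=1*4+1=5  i=1*2+1=3

5,3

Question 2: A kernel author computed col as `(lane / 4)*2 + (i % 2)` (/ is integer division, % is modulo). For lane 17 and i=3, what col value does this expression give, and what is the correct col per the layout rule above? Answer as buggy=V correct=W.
buggy=9 correct=3

`(lane / 4)*2 + (i % 2)`[17,3]->9
lane 17->17/4=4, 17 mod 4=1
i=3  r:4+8->12  c:2·1+1->3
col: 9 vs 3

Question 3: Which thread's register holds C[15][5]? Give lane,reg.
30,3

r:15=>grp=7,rB=1  c:5=>tig=2,lo=1
L=7*4+2=30  i=1*2+1=3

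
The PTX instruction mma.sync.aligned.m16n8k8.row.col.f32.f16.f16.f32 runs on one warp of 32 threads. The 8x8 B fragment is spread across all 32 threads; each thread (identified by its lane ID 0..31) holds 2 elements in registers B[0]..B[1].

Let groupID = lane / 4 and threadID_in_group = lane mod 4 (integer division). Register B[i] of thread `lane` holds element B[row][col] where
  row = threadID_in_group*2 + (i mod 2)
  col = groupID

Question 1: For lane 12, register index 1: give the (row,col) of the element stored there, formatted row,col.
1,3

lane 12=>12/4=3, 12 mod 4=0
i=1  r:2·0+1=>1  c:3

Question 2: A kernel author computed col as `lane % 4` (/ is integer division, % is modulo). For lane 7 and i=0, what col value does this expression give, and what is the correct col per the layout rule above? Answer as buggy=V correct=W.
`lane % 4`[7,0]→3
L=7→G=7>>2=1, T=7&3=3
[0]→row 3·2+0=6  col G=1
col: 3 vs 1

buggy=3 correct=1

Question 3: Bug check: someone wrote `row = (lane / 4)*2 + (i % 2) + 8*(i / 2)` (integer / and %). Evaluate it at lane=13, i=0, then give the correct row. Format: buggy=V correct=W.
buggy=6 correct=2

`(lane / 4)*2 + (i % 2) + 8*(i / 2)`[13,0]->6
L=13->g=13>>2=3, t=13&3=1
[0]->row 1·2+0=2  col g=3
row: 6 vs 2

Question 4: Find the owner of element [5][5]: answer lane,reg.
c: 5->gid=5  r: 5->tid=2,i&1=1
L=5*4+2=22  i=1=1

22,1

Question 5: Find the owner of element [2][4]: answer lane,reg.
c: 4->gid=4  r: 2->tid=1,i&1=0
L=4*4+1=17  i=0=0

17,0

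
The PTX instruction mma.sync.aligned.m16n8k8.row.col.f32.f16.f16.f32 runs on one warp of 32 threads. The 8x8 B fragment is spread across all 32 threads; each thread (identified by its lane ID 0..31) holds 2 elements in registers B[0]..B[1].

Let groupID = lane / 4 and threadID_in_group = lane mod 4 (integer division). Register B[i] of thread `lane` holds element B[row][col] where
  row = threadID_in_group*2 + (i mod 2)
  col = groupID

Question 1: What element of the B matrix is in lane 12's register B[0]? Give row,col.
0,3

lane 12->12/4=3, 12 mod 4=0
i=0  r:2·0+0->0  c:3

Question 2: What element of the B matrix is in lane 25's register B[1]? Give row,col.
lane 25: grp=6 (25/4), tig=1 (25%4)
i=1: r=1*2+1=3, c=grp=6

3,6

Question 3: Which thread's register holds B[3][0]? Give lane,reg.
1,1

c=0→G=0  r=3→T=1,p=1
L=0*4+1=1  i=1=1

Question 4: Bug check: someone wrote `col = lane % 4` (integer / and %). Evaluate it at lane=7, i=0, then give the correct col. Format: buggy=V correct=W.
`lane % 4`[7,0]→3
7: G=1,T=3
[0] (3*2+0,1) = (6,1)
col: 3 vs 1

buggy=3 correct=1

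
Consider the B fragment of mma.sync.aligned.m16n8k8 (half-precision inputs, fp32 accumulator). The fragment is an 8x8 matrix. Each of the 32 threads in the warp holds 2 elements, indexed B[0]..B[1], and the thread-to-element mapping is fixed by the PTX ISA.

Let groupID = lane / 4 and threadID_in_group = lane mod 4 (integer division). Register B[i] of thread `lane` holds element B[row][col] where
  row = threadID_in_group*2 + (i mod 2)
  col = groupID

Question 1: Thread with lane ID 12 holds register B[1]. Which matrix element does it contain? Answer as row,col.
1,3

lane 12=>12/4=3, 12 mod 4=0
i=1  r:2·0+1=>1  c:3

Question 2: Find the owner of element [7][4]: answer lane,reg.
c: 4->gid=4  r: 7->tid=3,i&1=1
L=4*4+3=19  i=1=1

19,1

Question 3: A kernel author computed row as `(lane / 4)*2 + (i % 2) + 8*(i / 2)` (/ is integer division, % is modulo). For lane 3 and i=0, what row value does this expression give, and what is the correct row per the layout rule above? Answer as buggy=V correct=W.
`(lane / 4)*2 + (i % 2) + 8*(i / 2)`[3,0]→0
3: G=0,T=3
[0] (3*2+0,0) = (6,0)
row: 0 vs 6

buggy=0 correct=6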